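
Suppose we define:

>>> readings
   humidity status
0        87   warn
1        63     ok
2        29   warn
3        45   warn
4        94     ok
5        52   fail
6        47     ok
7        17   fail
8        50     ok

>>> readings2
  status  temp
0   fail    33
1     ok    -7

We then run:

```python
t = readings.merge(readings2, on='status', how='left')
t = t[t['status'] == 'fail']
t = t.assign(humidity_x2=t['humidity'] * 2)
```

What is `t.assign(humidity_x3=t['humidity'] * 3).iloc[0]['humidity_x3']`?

156

merge on 'status' (how='left') → 9 rows:
   humidity status  temp
0        87   warn   NaN
1        63     ok  -7.0
2        29   warn   NaN
3        45   warn   NaN
4        94     ok  -7.0
5        52   fail  33.0
6        47     ok  -7.0
7        17   fail  33.0
8        50     ok  -7.0
filter rows where status == 'fail':
   humidity status  temp
5        52   fail  33.0
7        17   fail  33.0
add column humidity_x2 = t['humidity'] * 2:
   humidity status  temp  humidity_x2
5        52   fail  33.0          104
7        17   fail  33.0           34
add column humidity_x3 = t['humidity'] * 3:
   humidity status  temp  humidity_x2  humidity_x3
5        52   fail  33.0          104          156
7        17   fail  33.0           34           51
Reading off the value at position 0, column 'humidity_x3', we get 156.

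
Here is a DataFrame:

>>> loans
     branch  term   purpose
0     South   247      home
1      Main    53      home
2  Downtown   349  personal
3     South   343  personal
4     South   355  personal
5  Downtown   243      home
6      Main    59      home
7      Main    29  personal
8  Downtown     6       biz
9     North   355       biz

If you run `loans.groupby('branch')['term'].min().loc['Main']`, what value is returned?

group by branch, min of term:
branch
Downtown      6
Main         29
North       355
South       247
Name: term, dtype: int64
value at index 'Main' → 29

29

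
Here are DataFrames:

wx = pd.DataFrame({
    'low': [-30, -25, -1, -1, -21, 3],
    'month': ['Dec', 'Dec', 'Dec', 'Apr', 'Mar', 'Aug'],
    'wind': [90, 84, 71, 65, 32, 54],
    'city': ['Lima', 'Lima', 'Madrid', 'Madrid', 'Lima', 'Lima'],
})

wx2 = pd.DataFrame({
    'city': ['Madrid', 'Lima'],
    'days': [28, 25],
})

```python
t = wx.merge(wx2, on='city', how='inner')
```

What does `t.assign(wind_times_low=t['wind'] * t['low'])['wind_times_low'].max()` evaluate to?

162

merge on 'city' (how='inner') → 6 rows:
   low month  wind    city  days
0  -30   Dec    90    Lima    25
1  -25   Dec    84    Lima    25
2   -1   Dec    71  Madrid    28
3   -1   Apr    65  Madrid    28
4  -21   Mar    32    Lima    25
5    3   Aug    54    Lima    25
add column wind_times_low = t['wind'] * t['low']:
   low month  wind    city  days  wind_times_low
0  -30   Dec    90    Lima    25           -2700
1  -25   Dec    84    Lima    25           -2100
2   -1   Dec    71  Madrid    28             -71
3   -1   Apr    65  Madrid    28             -65
4  -21   Mar    32    Lima    25            -672
5    3   Aug    54    Lima    25             162
The max of column 'wind_times_low' is 162.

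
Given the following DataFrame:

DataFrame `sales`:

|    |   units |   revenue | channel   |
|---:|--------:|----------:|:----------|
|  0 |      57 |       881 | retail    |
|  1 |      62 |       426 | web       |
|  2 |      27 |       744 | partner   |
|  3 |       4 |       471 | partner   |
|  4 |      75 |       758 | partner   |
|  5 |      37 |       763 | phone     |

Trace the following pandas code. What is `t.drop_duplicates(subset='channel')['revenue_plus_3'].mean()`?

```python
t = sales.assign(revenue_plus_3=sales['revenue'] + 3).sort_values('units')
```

add column revenue_plus_3 = sales['revenue'] + 3:
   units  revenue  channel  revenue_plus_3
0     57      881   retail             884
1     62      426      web             429
2     27      744  partner             747
3      4      471  partner             474
4     75      758  partner             761
5     37      763    phone             766
sort by units:
   units  revenue  channel  revenue_plus_3
3      4      471  partner             474
2     27      744  partner             747
5     37      763    phone             766
0     57      881   retail             884
1     62      426      web             429
4     75      758  partner             761
drop duplicate channel (keep=first):
   units  revenue  channel  revenue_plus_3
3      4      471  partner             474
5     37      763    phone             766
0     57      881   retail             884
1     62      426      web             429
Taking the mean of column 'revenue_plus_3' gives 638.25.

638.25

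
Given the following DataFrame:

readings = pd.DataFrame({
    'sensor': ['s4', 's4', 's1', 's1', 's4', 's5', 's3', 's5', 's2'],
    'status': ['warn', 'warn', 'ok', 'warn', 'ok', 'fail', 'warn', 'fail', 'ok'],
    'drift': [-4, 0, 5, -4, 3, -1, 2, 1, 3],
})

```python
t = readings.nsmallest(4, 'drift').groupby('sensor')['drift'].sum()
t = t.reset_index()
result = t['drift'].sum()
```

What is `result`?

take 4 rows with smallest drift:
  sensor status  drift
0     s4   warn     -4
3     s1   warn     -4
5     s5   fail     -1
1     s4   warn      0
group by sensor, sum of drift:
sensor
s1   -4
s4   -4
s5   -1
Name: drift, dtype: int64
reset_index():
  sensor  drift
0     s1     -4
1     s4     -4
2     s5     -1

-9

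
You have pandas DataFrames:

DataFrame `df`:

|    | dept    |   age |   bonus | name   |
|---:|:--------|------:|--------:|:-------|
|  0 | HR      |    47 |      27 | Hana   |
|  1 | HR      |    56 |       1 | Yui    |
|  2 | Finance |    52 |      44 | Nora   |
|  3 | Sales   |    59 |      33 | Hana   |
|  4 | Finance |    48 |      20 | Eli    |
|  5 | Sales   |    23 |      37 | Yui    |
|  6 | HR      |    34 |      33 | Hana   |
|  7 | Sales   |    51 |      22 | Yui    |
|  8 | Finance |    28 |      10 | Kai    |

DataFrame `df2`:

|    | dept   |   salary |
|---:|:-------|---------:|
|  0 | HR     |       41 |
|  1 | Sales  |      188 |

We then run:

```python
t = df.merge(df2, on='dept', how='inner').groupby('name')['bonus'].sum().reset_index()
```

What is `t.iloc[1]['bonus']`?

merge on 'dept' (how='inner') → 6 rows:
    dept  age  bonus  name  salary
0     HR   47     27  Hana      41
1     HR   56      1   Yui      41
2  Sales   59     33  Hana     188
3  Sales   23     37   Yui     188
4     HR   34     33  Hana      41
5  Sales   51     22   Yui     188
group by name, sum of bonus:
name
Hana    93
Yui     60
Name: bonus, dtype: int64
reset_index():
   name  bonus
0  Hana     93
1   Yui     60
Hence 60.

60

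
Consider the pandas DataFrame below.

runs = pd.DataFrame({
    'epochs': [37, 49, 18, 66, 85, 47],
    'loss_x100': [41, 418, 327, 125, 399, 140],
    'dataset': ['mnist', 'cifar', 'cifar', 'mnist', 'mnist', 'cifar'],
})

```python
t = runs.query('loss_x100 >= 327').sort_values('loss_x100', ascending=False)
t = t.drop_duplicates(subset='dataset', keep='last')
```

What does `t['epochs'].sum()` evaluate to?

103

filter rows where loss_x100 >= 327:
   epochs  loss_x100 dataset
1      49        418   cifar
2      18        327   cifar
4      85        399   mnist
sort by loss_x100 descending:
   epochs  loss_x100 dataset
1      49        418   cifar
4      85        399   mnist
2      18        327   cifar
drop duplicate dataset (keep=last):
   epochs  loss_x100 dataset
4      85        399   mnist
2      18        327   cifar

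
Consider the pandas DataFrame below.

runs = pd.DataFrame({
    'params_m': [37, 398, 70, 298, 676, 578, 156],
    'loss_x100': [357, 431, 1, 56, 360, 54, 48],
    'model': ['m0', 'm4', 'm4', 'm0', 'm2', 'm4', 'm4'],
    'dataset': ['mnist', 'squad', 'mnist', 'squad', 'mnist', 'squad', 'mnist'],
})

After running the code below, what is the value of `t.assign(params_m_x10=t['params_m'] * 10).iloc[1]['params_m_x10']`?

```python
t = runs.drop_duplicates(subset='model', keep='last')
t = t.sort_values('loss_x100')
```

drop duplicate model (keep=last):
   params_m  loss_x100 model dataset
3       298         56    m0   squad
4       676        360    m2   mnist
6       156         48    m4   mnist
sort by loss_x100:
   params_m  loss_x100 model dataset
6       156         48    m4   mnist
3       298         56    m0   squad
4       676        360    m2   mnist
add column params_m_x10 = t['params_m'] * 10:
   params_m  loss_x100 model dataset  params_m_x10
6       156         48    m4   mnist          1560
3       298         56    m0   squad          2980
4       676        360    m2   mnist          6760
The value at position 1, column 'params_m_x10' is 2980.

2980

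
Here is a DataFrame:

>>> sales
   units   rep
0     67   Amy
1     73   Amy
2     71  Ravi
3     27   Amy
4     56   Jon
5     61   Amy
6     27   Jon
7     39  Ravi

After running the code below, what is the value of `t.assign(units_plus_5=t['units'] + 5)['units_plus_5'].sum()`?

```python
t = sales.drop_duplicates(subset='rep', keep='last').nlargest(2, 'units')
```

drop duplicate rep (keep=last):
   units   rep
5     61   Amy
6     27   Jon
7     39  Ravi
take 2 rows with largest units:
   units   rep
5     61   Amy
7     39  Ravi
add column units_plus_5 = t['units'] + 5:
   units   rep  units_plus_5
5     61   Amy            66
7     39  Ravi            44

110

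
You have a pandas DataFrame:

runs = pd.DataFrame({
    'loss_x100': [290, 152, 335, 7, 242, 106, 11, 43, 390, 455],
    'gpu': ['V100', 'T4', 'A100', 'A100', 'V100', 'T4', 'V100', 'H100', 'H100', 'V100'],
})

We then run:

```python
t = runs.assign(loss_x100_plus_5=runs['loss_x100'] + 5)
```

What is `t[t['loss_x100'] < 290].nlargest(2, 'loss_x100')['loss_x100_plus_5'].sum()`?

add column loss_x100_plus_5 = runs['loss_x100'] + 5:
   loss_x100   gpu  loss_x100_plus_5
0        290  V100               295
1        152    T4               157
2        335  A100               340
3          7  A100                12
4        242  V100               247
5        106    T4               111
6         11  V100                16
7         43  H100                48
8        390  H100               395
9        455  V100               460
filter rows where loss_x100 < 290:
   loss_x100   gpu  loss_x100_plus_5
1        152    T4               157
3          7  A100                12
4        242  V100               247
5        106    T4               111
6         11  V100                16
7         43  H100                48
take 2 rows with largest loss_x100:
   loss_x100   gpu  loss_x100_plus_5
4        242  V100               247
1        152    T4               157
Taking the sum of column 'loss_x100_plus_5' gives 404.

404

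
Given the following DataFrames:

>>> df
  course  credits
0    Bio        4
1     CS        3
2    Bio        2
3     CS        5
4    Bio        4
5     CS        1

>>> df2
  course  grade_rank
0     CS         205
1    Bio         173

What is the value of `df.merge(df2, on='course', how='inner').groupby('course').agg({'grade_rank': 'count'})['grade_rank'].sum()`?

6

merge on 'course' (how='inner') → 6 rows:
  course  credits  grade_rank
0    Bio        4         173
1     CS        3         205
2    Bio        2         173
3     CS        5         205
4    Bio        4         173
5     CS        1         205
group by course, count of grade_rank:
        grade_rank
course            
Bio              3
CS               3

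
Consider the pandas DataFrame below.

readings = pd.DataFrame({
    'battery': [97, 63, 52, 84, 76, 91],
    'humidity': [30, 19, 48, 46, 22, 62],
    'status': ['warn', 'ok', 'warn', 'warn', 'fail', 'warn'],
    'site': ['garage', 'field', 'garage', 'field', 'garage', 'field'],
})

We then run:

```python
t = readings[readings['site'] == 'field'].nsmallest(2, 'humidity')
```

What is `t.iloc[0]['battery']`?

63

filter rows where site == 'field':
   battery  humidity status   site
1       63        19     ok  field
3       84        46   warn  field
5       91        62   warn  field
take 2 rows with smallest humidity:
   battery  humidity status   site
1       63        19     ok  field
3       84        46   warn  field
Taking the value at position 0, column 'battery' gives 63.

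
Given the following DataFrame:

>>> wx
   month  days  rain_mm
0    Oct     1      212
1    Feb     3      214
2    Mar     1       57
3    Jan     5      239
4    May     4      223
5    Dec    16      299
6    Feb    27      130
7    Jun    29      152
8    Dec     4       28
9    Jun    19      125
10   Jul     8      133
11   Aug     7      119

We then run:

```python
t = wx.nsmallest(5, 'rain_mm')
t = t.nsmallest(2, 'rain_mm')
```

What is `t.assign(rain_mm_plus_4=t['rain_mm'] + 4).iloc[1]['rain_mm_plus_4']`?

take 5 rows with smallest rain_mm:
   month  days  rain_mm
8    Dec     4       28
2    Mar     1       57
11   Aug     7      119
9    Jun    19      125
6    Feb    27      130
take 2 rows with smallest rain_mm:
  month  days  rain_mm
8   Dec     4       28
2   Mar     1       57
add column rain_mm_plus_4 = t['rain_mm'] + 4:
  month  days  rain_mm  rain_mm_plus_4
8   Dec     4       28              32
2   Mar     1       57              61
Reading off the value at position 1, column 'rain_mm_plus_4', we get 61.

61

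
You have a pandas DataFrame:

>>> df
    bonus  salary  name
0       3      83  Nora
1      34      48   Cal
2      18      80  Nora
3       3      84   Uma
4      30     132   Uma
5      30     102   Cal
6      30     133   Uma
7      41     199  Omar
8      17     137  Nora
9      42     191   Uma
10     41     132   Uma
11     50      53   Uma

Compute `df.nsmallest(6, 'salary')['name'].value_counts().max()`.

2

take 6 rows with smallest salary:
    bonus  salary  name
1      34      48   Cal
11     50      53   Uma
2      18      80  Nora
0       3      83  Nora
3       3      84   Uma
5      30     102   Cal
value_counts of name:
name
Cal     2
Uma     2
Nora    2
Name: count, dtype: int64
Finally, max of the resulting series = 2.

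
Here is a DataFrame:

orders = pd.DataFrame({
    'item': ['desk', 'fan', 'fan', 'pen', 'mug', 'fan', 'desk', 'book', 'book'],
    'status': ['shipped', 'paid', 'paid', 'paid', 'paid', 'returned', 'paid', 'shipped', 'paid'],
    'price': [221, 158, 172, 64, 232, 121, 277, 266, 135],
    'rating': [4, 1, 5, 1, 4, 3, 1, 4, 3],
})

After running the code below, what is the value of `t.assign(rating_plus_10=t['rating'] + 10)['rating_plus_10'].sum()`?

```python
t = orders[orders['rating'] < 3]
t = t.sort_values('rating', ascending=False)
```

filter rows where rating < 3:
   item status  price  rating
1   fan   paid    158       1
3   pen   paid     64       1
6  desk   paid    277       1
sort by rating descending:
   item status  price  rating
1   fan   paid    158       1
3   pen   paid     64       1
6  desk   paid    277       1
add column rating_plus_10 = t['rating'] + 10:
   item status  price  rating  rating_plus_10
1   fan   paid    158       1              11
3   pen   paid     64       1              11
6  desk   paid    277       1              11

33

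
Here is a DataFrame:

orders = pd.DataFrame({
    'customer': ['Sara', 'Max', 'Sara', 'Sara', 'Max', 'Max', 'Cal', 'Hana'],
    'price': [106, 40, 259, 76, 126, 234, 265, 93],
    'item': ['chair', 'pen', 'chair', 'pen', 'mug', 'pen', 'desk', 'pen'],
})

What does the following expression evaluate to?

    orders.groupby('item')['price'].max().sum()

884

group by item, max of price:
item
chair    259
desk     265
mug      126
pen      234
Name: price, dtype: int64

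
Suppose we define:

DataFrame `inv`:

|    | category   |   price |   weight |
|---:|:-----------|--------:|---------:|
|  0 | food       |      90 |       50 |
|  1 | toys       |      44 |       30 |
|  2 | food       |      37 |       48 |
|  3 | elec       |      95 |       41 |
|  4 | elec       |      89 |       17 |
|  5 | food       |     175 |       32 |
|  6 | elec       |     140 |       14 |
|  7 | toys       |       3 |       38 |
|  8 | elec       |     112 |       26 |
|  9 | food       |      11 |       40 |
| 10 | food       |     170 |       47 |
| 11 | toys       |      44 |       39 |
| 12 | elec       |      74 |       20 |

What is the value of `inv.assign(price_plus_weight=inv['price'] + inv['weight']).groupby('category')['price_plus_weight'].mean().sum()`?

331.6

add column price_plus_weight = inv['price'] + inv['weight']:
   category  price  weight  price_plus_weight
0      food     90      50                140
1      toys     44      30                 74
2      food     37      48                 85
3      elec     95      41                136
4      elec     89      17                106
5      food    175      32                207
6      elec    140      14                154
7      toys      3      38                 41
8      elec    112      26                138
9      food     11      40                 51
10     food    170      47                217
11     toys     44      39                 83
12     elec     74      20                 94
group by category, mean of price_plus_weight:
category
elec    125.6
food    140.0
toys     66.0
Name: price_plus_weight, dtype: float64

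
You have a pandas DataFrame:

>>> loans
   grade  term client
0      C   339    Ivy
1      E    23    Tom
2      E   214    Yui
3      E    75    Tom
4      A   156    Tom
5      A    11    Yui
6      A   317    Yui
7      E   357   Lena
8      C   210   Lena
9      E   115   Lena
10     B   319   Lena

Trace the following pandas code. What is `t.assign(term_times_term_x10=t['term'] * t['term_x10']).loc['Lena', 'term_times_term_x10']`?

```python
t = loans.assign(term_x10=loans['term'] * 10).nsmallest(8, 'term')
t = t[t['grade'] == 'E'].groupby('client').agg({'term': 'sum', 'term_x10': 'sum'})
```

add column term_x10 = loans['term'] * 10:
   grade  term client  term_x10
0      C   339    Ivy      3390
1      E    23    Tom       230
2      E   214    Yui      2140
3      E    75    Tom       750
4      A   156    Tom      1560
5      A    11    Yui       110
6      A   317    Yui      3170
7      E   357   Lena      3570
8      C   210   Lena      2100
9      E   115   Lena      1150
10     B   319   Lena      3190
take 8 rows with smallest term:
  grade  term client  term_x10
5     A    11    Yui       110
1     E    23    Tom       230
3     E    75    Tom       750
9     E   115   Lena      1150
4     A   156    Tom      1560
8     C   210   Lena      2100
2     E   214    Yui      2140
6     A   317    Yui      3170
filter rows where grade == 'E':
  grade  term client  term_x10
1     E    23    Tom       230
3     E    75    Tom       750
9     E   115   Lena      1150
2     E   214    Yui      2140
group by client: sum(term), sum(term_x10):
        term  term_x10
client                
Lena     115      1150
Tom       98       980
Yui      214      2140
add column term_times_term_x10 = t['term'] * t['term_x10']:
        term  term_x10  term_times_term_x10
client                                     
Lena     115      1150               132250
Tom       98       980                96040
Yui      214      2140               457960
The value at row 'Lena', column 'term_times_term_x10' is 132250.

132250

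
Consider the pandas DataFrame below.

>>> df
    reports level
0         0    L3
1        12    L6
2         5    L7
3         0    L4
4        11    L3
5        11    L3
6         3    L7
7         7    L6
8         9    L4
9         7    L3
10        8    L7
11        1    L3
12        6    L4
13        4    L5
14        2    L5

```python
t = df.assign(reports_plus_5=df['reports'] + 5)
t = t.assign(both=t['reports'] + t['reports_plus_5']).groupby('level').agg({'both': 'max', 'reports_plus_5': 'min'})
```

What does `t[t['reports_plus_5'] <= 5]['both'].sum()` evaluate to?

50

add column reports_plus_5 = df['reports'] + 5:
    reports level  reports_plus_5
0         0    L3               5
1        12    L6              17
2         5    L7              10
3         0    L4               5
4        11    L3              16
5        11    L3              16
6         3    L7               8
7         7    L6              12
8         9    L4              14
9         7    L3              12
10        8    L7              13
11        1    L3               6
12        6    L4              11
13        4    L5               9
14        2    L5               7
add column both = t['reports'] + t['reports_plus_5']:
    reports level  reports_plus_5  both
0         0    L3               5     5
1        12    L6              17    29
2         5    L7              10    15
3         0    L4               5     5
4        11    L3              16    27
5        11    L3              16    27
6         3    L7               8    11
7         7    L6              12    19
8         9    L4              14    23
9         7    L3              12    19
10        8    L7              13    21
11        1    L3               6     7
12        6    L4              11    17
13        4    L5               9    13
14        2    L5               7     9
group by level: max(both), min(reports_plus_5):
       both  reports_plus_5
level                      
L3       27               5
L4       23               5
L5       13               7
L6       29              12
L7       21               8
filter rows where reports_plus_5 <= 5:
       both  reports_plus_5
level                      
L3       27               5
L4       23               5
Taking the sum of column 'both' gives 50.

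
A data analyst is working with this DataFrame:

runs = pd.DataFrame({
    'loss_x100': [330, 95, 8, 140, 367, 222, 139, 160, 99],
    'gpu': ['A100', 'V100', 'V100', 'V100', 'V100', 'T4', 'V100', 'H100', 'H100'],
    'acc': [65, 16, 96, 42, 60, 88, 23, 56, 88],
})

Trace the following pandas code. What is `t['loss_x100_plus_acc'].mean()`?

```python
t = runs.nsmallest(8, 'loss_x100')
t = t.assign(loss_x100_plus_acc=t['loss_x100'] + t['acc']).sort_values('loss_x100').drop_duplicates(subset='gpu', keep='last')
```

take 8 rows with smallest loss_x100:
   loss_x100   gpu  acc
2          8  V100   96
1         95  V100   16
8         99  H100   88
6        139  V100   23
3        140  V100   42
7        160  H100   56
5        222    T4   88
0        330  A100   65
add column loss_x100_plus_acc = t['loss_x100'] + t['acc']:
   loss_x100   gpu  acc  loss_x100_plus_acc
2          8  V100   96                 104
1         95  V100   16                 111
8         99  H100   88                 187
6        139  V100   23                 162
3        140  V100   42                 182
7        160  H100   56                 216
5        222    T4   88                 310
0        330  A100   65                 395
sort by loss_x100:
   loss_x100   gpu  acc  loss_x100_plus_acc
2          8  V100   96                 104
1         95  V100   16                 111
8         99  H100   88                 187
6        139  V100   23                 162
3        140  V100   42                 182
7        160  H100   56                 216
5        222    T4   88                 310
0        330  A100   65                 395
drop duplicate gpu (keep=last):
   loss_x100   gpu  acc  loss_x100_plus_acc
3        140  V100   42                 182
7        160  H100   56                 216
5        222    T4   88                 310
0        330  A100   65                 395

275.75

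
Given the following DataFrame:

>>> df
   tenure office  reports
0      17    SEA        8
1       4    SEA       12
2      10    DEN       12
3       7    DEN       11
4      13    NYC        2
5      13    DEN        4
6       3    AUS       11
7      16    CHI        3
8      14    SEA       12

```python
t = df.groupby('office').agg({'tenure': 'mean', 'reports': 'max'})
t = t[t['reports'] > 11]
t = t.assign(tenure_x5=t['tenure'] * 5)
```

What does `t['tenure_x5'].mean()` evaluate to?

54.1666666667

group by office: mean(tenure), max(reports):
           tenure  reports
office                    
AUS      3.000000       11
CHI     16.000000        3
DEN     10.000000       12
NYC     13.000000        2
SEA     11.666667       12
filter rows where reports > 11:
           tenure  reports
office                    
DEN     10.000000       12
SEA     11.666667       12
add column tenure_x5 = t['tenure'] * 5:
           tenure  reports  tenure_x5
office                               
DEN     10.000000       12  50.000000
SEA     11.666667       12  58.333333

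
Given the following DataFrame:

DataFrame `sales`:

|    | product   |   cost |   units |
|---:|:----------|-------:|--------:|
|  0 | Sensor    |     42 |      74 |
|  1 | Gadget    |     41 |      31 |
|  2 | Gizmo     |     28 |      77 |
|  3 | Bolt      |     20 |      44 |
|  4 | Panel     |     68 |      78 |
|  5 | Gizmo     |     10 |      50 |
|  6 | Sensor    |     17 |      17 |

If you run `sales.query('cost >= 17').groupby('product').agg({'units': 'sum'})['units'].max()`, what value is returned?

91

filter rows where cost >= 17:
  product  cost  units
0  Sensor    42     74
1  Gadget    41     31
2   Gizmo    28     77
3    Bolt    20     44
4   Panel    68     78
6  Sensor    17     17
group by product, sum of units:
         units
product       
Bolt        44
Gadget      31
Gizmo       77
Panel       78
Sensor      91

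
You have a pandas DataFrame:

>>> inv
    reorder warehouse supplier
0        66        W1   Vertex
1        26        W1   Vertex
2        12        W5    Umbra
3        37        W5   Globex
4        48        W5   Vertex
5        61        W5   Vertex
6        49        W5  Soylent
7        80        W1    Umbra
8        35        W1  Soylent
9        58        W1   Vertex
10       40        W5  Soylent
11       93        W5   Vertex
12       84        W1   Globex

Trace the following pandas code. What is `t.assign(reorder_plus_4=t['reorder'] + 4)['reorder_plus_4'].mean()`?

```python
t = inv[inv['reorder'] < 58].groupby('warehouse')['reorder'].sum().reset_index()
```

127.5

filter rows where reorder < 58:
    reorder warehouse supplier
1        26        W1   Vertex
2        12        W5    Umbra
3        37        W5   Globex
4        48        W5   Vertex
6        49        W5  Soylent
8        35        W1  Soylent
10       40        W5  Soylent
group by warehouse, sum of reorder:
warehouse
W1     61
W5    186
Name: reorder, dtype: int64
reset_index():
  warehouse  reorder
0        W1       61
1        W5      186
add column reorder_plus_4 = t['reorder'] + 4:
  warehouse  reorder  reorder_plus_4
0        W1       61              65
1        W5      186             190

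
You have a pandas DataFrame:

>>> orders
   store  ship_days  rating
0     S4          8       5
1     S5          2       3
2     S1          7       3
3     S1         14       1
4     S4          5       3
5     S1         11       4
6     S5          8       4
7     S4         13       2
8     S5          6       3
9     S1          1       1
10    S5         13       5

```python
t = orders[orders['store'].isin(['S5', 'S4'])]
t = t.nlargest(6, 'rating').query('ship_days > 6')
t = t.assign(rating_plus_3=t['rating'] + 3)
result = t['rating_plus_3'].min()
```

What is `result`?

filter rows where store in ['S5', 'S4']:
   store  ship_days  rating
0     S4          8       5
1     S5          2       3
4     S4          5       3
6     S5          8       4
7     S4         13       2
8     S5          6       3
10    S5         13       5
take 6 rows with largest rating:
   store  ship_days  rating
0     S4          8       5
10    S5         13       5
6     S5          8       4
1     S5          2       3
4     S4          5       3
8     S5          6       3
filter rows where ship_days > 6:
   store  ship_days  rating
0     S4          8       5
10    S5         13       5
6     S5          8       4
add column rating_plus_3 = t['rating'] + 3:
   store  ship_days  rating  rating_plus_3
0     S4          8       5              8
10    S5         13       5              8
6     S5          8       4              7
Hence 7.

7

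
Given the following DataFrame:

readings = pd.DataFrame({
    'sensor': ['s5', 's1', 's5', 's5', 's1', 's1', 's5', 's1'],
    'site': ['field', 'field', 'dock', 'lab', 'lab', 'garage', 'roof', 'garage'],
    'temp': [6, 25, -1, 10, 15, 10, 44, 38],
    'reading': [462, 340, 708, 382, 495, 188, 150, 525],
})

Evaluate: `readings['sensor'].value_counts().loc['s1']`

4

value_counts of sensor:
sensor
s5    4
s1    4
Name: count, dtype: int64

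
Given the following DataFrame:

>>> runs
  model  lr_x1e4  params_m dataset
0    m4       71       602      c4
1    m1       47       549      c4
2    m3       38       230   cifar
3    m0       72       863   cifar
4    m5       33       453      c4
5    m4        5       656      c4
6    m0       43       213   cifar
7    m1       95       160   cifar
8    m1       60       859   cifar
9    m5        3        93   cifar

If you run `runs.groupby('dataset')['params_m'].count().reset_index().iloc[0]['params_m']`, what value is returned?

group by dataset, count of params_m:
dataset
c4       4
cifar    6
Name: params_m, dtype: int64
reset_index():
  dataset  params_m
0      c4         4
1   cifar         6
So iloc[0]['params_m'] = 4.

4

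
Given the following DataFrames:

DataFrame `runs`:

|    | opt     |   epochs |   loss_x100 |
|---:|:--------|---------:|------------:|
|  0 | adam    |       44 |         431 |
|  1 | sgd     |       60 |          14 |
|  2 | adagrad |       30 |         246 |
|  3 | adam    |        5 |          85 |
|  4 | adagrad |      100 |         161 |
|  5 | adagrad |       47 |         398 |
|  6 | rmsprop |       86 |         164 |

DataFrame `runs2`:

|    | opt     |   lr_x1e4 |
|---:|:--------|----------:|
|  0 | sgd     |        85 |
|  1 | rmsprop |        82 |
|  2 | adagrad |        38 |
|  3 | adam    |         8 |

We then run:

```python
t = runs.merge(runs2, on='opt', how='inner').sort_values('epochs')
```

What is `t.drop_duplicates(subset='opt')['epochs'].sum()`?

merge on 'opt' (how='inner') → 7 rows:
       opt  epochs  loss_x100  lr_x1e4
0     adam      44        431        8
1      sgd      60         14       85
2  adagrad      30        246       38
3     adam       5         85        8
4  adagrad     100        161       38
5  adagrad      47        398       38
6  rmsprop      86        164       82
sort by epochs:
       opt  epochs  loss_x100  lr_x1e4
3     adam       5         85        8
2  adagrad      30        246       38
0     adam      44        431        8
5  adagrad      47        398       38
1      sgd      60         14       85
6  rmsprop      86        164       82
4  adagrad     100        161       38
drop duplicate opt (keep=first):
       opt  epochs  loss_x100  lr_x1e4
3     adam       5         85        8
2  adagrad      30        246       38
1      sgd      60         14       85
6  rmsprop      86        164       82
Taking the sum of column 'epochs' gives 181.

181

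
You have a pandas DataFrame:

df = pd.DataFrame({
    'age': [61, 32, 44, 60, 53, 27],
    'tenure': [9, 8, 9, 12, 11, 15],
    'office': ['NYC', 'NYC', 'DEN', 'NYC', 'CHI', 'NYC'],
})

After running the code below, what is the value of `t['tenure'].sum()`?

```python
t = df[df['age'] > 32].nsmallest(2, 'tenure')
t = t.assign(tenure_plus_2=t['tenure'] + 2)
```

18

filter rows where age > 32:
   age  tenure office
0   61       9    NYC
2   44       9    DEN
3   60      12    NYC
4   53      11    CHI
take 2 rows with smallest tenure:
   age  tenure office
0   61       9    NYC
2   44       9    DEN
add column tenure_plus_2 = t['tenure'] + 2:
   age  tenure office  tenure_plus_2
0   61       9    NYC             11
2   44       9    DEN             11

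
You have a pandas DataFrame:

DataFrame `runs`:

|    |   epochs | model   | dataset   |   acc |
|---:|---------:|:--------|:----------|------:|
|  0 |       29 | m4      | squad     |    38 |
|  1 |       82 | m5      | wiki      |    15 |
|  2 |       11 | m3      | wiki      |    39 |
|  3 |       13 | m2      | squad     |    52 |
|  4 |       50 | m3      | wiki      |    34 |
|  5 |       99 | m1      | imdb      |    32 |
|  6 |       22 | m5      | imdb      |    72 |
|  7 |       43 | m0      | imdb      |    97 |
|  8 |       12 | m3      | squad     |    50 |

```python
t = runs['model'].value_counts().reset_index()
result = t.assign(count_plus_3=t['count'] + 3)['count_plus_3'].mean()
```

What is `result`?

4.5

value_counts of model:
model
m3    3
m5    2
m4    1
m2    1
m1    1
m0    1
Name: count, dtype: int64
reset_index():
  model  count
0    m3      3
1    m5      2
2    m4      1
3    m2      1
4    m1      1
5    m0      1
add column count_plus_3 = t['count'] + 3:
  model  count  count_plus_3
0    m3      3             6
1    m5      2             5
2    m4      1             4
3    m2      1             4
4    m1      1             4
5    m0      1             4
Reading off the mean of column 'count_plus_3', we get 4.5.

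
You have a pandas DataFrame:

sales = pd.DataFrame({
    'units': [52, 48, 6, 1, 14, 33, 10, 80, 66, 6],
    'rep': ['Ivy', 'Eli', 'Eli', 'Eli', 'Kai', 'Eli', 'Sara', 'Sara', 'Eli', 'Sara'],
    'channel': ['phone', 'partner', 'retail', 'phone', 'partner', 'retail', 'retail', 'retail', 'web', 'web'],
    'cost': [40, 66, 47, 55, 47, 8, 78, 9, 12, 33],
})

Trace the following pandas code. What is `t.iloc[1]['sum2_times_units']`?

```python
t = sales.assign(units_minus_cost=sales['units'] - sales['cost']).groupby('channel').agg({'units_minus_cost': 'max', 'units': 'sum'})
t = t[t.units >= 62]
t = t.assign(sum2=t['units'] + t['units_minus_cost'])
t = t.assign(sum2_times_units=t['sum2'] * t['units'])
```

25800

add column units_minus_cost = sales['units'] - sales['cost']:
   units   rep  channel  cost  units_minus_cost
0     52   Ivy    phone    40                12
1     48   Eli  partner    66               -18
2      6   Eli   retail    47               -41
3      1   Eli    phone    55               -54
4     14   Kai  partner    47               -33
5     33   Eli   retail     8                25
6     10  Sara   retail    78               -68
7     80  Sara   retail     9                71
8     66   Eli      web    12                54
9      6  Sara      web    33               -27
group by channel: max(units_minus_cost), sum(units):
         units_minus_cost  units
channel                         
partner               -18     62
phone                  12     53
retail                 71    129
web                    54     72
filter rows where units >= 62:
         units_minus_cost  units
channel                         
partner               -18     62
retail                 71    129
web                    54     72
add column sum2 = t['units'] + t['units_minus_cost']:
         units_minus_cost  units  sum2
channel                               
partner               -18     62    44
retail                 71    129   200
web                    54     72   126
add column sum2_times_units = t['sum2'] * t['units']:
         units_minus_cost  units  sum2  sum2_times_units
channel                                                 
partner               -18     62    44              2728
retail                 71    129   200             25800
web                    54     72   126              9072
Hence 25800.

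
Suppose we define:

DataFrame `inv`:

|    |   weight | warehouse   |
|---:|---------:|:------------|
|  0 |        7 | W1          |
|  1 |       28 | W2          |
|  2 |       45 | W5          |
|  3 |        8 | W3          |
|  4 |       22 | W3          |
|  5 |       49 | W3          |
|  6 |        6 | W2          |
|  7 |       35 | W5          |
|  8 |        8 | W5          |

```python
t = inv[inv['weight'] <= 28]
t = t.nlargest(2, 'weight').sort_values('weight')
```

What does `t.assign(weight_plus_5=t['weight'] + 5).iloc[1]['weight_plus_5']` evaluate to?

filter rows where weight <= 28:
   weight warehouse
0       7        W1
1      28        W2
3       8        W3
4      22        W3
6       6        W2
8       8        W5
take 2 rows with largest weight:
   weight warehouse
1      28        W2
4      22        W3
sort by weight:
   weight warehouse
4      22        W3
1      28        W2
add column weight_plus_5 = t['weight'] + 5:
   weight warehouse  weight_plus_5
4      22        W3             27
1      28        W2             33
So iloc[1]['weight_plus_5'] = 33.

33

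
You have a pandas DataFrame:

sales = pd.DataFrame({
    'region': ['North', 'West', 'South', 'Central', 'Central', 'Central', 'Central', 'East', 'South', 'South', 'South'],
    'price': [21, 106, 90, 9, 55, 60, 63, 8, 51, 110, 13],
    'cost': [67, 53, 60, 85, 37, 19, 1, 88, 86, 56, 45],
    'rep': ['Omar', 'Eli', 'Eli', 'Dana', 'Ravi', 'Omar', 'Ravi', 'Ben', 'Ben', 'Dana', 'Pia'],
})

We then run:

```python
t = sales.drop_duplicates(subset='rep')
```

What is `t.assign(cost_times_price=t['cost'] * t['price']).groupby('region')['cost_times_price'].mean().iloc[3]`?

drop duplicate rep (keep=first):
     region  price  cost   rep
0     North     21    67  Omar
1      West    106    53   Eli
3   Central      9    85  Dana
4   Central     55    37  Ravi
7      East      8    88   Ben
10    South     13    45   Pia
add column cost_times_price = t['cost'] * t['price']:
     region  price  cost   rep  cost_times_price
0     North     21    67  Omar              1407
1      West    106    53   Eli              5618
3   Central      9    85  Dana               765
4   Central     55    37  Ravi              2035
7      East      8    88   Ben               704
10    South     13    45   Pia               585
group by region, mean of cost_times_price:
region
Central    1400.0
East        704.0
North      1407.0
South       585.0
West       5618.0
Name: cost_times_price, dtype: float64

585.0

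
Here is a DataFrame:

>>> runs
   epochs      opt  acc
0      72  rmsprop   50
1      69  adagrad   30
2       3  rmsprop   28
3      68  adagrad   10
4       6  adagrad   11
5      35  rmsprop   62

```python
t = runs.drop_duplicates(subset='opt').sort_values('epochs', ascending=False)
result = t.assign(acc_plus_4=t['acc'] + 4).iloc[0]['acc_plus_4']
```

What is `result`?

54

drop duplicate opt (keep=first):
   epochs      opt  acc
0      72  rmsprop   50
1      69  adagrad   30
sort by epochs descending:
   epochs      opt  acc
0      72  rmsprop   50
1      69  adagrad   30
add column acc_plus_4 = t['acc'] + 4:
   epochs      opt  acc  acc_plus_4
0      72  rmsprop   50          54
1      69  adagrad   30          34
value at position 0, column 'acc_plus_4' → 54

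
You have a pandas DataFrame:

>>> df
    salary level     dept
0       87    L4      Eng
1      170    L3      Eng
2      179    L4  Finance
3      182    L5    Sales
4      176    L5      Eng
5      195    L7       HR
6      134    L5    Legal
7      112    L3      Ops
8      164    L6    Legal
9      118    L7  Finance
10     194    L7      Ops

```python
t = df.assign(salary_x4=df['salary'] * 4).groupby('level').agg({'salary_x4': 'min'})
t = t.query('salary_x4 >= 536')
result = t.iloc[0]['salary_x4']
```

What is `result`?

536

add column salary_x4 = df['salary'] * 4:
    salary level     dept  salary_x4
0       87    L4      Eng        348
1      170    L3      Eng        680
2      179    L4  Finance        716
3      182    L5    Sales        728
4      176    L5      Eng        704
5      195    L7       HR        780
6      134    L5    Legal        536
7      112    L3      Ops        448
8      164    L6    Legal        656
9      118    L7  Finance        472
10     194    L7      Ops        776
group by level, min of salary_x4:
       salary_x4
level           
L3           448
L4           348
L5           536
L6           656
L7           472
filter rows where salary_x4 >= 536:
       salary_x4
level           
L5           536
L6           656
Taking the value at position 0, column 'salary_x4' gives 536.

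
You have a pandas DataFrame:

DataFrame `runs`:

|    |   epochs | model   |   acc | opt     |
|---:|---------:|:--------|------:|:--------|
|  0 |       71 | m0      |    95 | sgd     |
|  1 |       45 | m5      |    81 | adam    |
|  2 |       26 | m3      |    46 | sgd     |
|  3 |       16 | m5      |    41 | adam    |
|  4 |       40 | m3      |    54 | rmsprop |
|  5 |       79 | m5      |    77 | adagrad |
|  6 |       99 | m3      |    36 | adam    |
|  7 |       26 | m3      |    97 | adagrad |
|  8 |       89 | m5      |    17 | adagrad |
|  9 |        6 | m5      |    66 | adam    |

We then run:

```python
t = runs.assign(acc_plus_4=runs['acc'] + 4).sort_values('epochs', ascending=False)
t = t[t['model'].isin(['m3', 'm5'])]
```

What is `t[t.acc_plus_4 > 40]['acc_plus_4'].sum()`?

add column acc_plus_4 = runs['acc'] + 4:
   epochs model  acc      opt  acc_plus_4
0      71    m0   95      sgd          99
1      45    m5   81     adam          85
2      26    m3   46      sgd          50
3      16    m5   41     adam          45
4      40    m3   54  rmsprop          58
5      79    m5   77  adagrad          81
6      99    m3   36     adam          40
7      26    m3   97  adagrad         101
8      89    m5   17  adagrad          21
9       6    m5   66     adam          70
sort by epochs descending:
   epochs model  acc      opt  acc_plus_4
6      99    m3   36     adam          40
8      89    m5   17  adagrad          21
5      79    m5   77  adagrad          81
0      71    m0   95      sgd          99
1      45    m5   81     adam          85
4      40    m3   54  rmsprop          58
2      26    m3   46      sgd          50
7      26    m3   97  adagrad         101
3      16    m5   41     adam          45
9       6    m5   66     adam          70
filter rows where model in ['m3', 'm5']:
   epochs model  acc      opt  acc_plus_4
6      99    m3   36     adam          40
8      89    m5   17  adagrad          21
5      79    m5   77  adagrad          81
1      45    m5   81     adam          85
4      40    m3   54  rmsprop          58
2      26    m3   46      sgd          50
7      26    m3   97  adagrad         101
3      16    m5   41     adam          45
9       6    m5   66     adam          70
filter rows where acc_plus_4 > 40:
   epochs model  acc      opt  acc_plus_4
5      79    m5   77  adagrad          81
1      45    m5   81     adam          85
4      40    m3   54  rmsprop          58
2      26    m3   46      sgd          50
7      26    m3   97  adagrad         101
3      16    m5   41     adam          45
9       6    m5   66     adam          70
The sum of column 'acc_plus_4' is 490.

490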